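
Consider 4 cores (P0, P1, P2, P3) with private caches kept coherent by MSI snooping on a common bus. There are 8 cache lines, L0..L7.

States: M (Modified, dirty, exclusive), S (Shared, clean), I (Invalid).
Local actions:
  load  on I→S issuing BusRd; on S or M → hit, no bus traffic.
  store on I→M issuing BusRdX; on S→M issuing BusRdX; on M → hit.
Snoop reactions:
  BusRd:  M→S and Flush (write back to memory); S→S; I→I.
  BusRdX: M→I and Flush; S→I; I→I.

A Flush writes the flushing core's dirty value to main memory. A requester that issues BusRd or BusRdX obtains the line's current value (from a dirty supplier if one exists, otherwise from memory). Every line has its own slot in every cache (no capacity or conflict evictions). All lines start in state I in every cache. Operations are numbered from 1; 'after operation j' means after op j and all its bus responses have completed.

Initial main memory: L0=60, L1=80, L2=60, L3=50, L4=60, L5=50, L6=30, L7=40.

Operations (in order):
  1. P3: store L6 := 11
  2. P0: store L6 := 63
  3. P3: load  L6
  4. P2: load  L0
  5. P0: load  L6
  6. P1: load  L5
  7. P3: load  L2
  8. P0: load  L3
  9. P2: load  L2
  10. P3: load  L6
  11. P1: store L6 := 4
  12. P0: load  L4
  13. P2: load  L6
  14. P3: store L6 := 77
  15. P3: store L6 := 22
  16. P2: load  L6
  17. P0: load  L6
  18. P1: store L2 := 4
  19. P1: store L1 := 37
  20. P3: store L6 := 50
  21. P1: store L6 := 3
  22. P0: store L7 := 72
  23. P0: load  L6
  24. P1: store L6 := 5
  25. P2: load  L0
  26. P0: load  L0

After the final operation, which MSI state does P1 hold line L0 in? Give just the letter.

state = I

step 1: P3: store L6 := 11  ⟶  IIIM  (L6)  txn=BusRdX  M[L6]=30
step 2: P0: store L6 := 63  ⟶  MIII  (L6)  txn=BusRdX+Flush  M[L6]=11
step 3: P3: load  L6  ⟶  SIIS  (L6)  txn=BusRd+Flush  M[L6]=63
step 4: P2: load  L0  ⟶  IISI  (L0)  txn=BusRd  M[L0]=60
step 5: P0: load  L6  ⟶  SIIS  (L6)  txn=∅  M[L6]=63
step 6: P1: load  L5  ⟶  ISII  (L5)  txn=BusRd  M[L5]=50
step 7: P3: load  L2  ⟶  IIIS  (L2)  txn=BusRd  M[L2]=60
step 8: P0: load  L3  ⟶  SIII  (L3)  txn=BusRd  M[L3]=50
step 9: P2: load  L2  ⟶  IISS  (L2)  txn=BusRd  M[L2]=60
step 10: P3: load  L6  ⟶  SIIS  (L6)  txn=∅  M[L6]=63
step 11: P1: store L6 := 4  ⟶  IMII  (L6)  txn=BusRdX  M[L6]=63
step 12: P0: load  L4  ⟶  SIII  (L4)  txn=BusRd  M[L4]=60
step 13: P2: load  L6  ⟶  ISSI  (L6)  txn=BusRd+Flush  M[L6]=4
step 14: P3: store L6 := 77  ⟶  IIIM  (L6)  txn=BusRdX  M[L6]=4
step 15: P3: store L6 := 22  ⟶  IIIM  (L6)  txn=∅  M[L6]=4
step 16: P2: load  L6  ⟶  IISS  (L6)  txn=BusRd+Flush  M[L6]=22
step 17: P0: load  L6  ⟶  SISS  (L6)  txn=BusRd  M[L6]=22
step 18: P1: store L2 := 4  ⟶  IMII  (L2)  txn=BusRdX  M[L2]=60
step 19: P1: store L1 := 37  ⟶  IMII  (L1)  txn=BusRdX  M[L1]=80
step 20: P3: store L6 := 50  ⟶  IIIM  (L6)  txn=BusRdX  M[L6]=22
step 21: P1: store L6 := 3  ⟶  IMII  (L6)  txn=BusRdX+Flush  M[L6]=50
step 22: P0: store L7 := 72  ⟶  MIII  (L7)  txn=BusRdX  M[L7]=40
step 23: P0: load  L6  ⟶  SSII  (L6)  txn=BusRd+Flush  M[L6]=3
step 24: P1: store L6 := 5  ⟶  IMII  (L6)  txn=BusRdX  M[L6]=3
step 25: P2: load  L0  ⟶  IISI  (L0)  txn=∅  M[L0]=60
step 26: P0: load  L0  ⟶  SISI  (L0)  txn=BusRd  M[L0]=60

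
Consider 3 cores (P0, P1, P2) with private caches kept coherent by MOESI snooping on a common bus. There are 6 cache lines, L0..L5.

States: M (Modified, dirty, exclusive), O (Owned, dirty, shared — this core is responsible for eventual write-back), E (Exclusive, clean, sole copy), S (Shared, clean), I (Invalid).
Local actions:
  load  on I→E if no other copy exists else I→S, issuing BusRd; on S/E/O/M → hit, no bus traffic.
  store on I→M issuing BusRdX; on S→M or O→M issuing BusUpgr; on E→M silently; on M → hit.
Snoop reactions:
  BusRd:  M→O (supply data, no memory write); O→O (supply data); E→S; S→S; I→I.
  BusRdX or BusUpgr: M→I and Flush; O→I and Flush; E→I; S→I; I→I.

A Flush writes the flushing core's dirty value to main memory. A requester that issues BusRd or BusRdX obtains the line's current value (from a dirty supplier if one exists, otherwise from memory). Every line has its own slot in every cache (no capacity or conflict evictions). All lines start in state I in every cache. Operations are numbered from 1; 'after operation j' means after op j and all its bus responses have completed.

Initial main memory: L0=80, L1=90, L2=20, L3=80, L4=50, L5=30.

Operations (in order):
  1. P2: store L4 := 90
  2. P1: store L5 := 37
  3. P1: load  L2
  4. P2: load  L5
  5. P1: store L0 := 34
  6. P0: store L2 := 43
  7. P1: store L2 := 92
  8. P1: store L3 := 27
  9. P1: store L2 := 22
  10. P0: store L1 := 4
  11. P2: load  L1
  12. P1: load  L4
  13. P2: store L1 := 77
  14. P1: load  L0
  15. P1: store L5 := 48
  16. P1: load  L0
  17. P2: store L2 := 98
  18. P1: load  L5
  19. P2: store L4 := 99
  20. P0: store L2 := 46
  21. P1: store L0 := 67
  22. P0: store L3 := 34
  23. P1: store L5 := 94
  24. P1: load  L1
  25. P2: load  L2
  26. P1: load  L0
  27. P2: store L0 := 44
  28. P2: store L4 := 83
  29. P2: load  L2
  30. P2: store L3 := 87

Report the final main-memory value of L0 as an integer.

[1] P2: store L4 := 90 | P0:I, P1:I, P2:M(90) | bus: BusRdX
[2] P1: store L5 := 37 | P0:I, P1:M(37), P2:I | bus: BusRdX
[3] P1: load  L2 | P0:I, P1:E(20), P2:I | bus: BusRd
[4] P2: load  L5 | P0:I, P1:O(37), P2:S(37) | bus: BusRd
[5] P1: store L0 := 34 | P0:I, P1:M(34), P2:I | bus: BusRdX
[6] P0: store L2 := 43 | P0:M(43), P1:I, P2:I | bus: BusRdX
[7] P1: store L2 := 92 | P0:I, P1:M(92), P2:I | bus: BusRdX,Flush
[8] P1: store L3 := 27 | P0:I, P1:M(27), P2:I | bus: BusRdX
[9] P1: store L2 := 22 | P0:I, P1:M(22), P2:I | bus: none
[10] P0: store L1 := 4 | P0:M(4), P1:I, P2:I | bus: BusRdX
[11] P2: load  L1 | P0:O(4), P1:I, P2:S(4) | bus: BusRd
[12] P1: load  L4 | P0:I, P1:S(90), P2:O(90) | bus: BusRd
[13] P2: store L1 := 77 | P0:I, P1:I, P2:M(77) | bus: BusUpgr,Flush
[14] P1: load  L0 | P0:I, P1:M(34), P2:I | bus: none
[15] P1: store L5 := 48 | P0:I, P1:M(48), P2:I | bus: BusUpgr
[16] P1: load  L0 | P0:I, P1:M(34), P2:I | bus: none
[17] P2: store L2 := 98 | P0:I, P1:I, P2:M(98) | bus: BusRdX,Flush
[18] P1: load  L5 | P0:I, P1:M(48), P2:I | bus: none
[19] P2: store L4 := 99 | P0:I, P1:I, P2:M(99) | bus: BusUpgr
[20] P0: store L2 := 46 | P0:M(46), P1:I, P2:I | bus: BusRdX,Flush
[21] P1: store L0 := 67 | P0:I, P1:M(67), P2:I | bus: none
[22] P0: store L3 := 34 | P0:M(34), P1:I, P2:I | bus: BusRdX,Flush
[23] P1: store L5 := 94 | P0:I, P1:M(94), P2:I | bus: none
[24] P1: load  L1 | P0:I, P1:S(77), P2:O(77) | bus: BusRd
[25] P2: load  L2 | P0:O(46), P1:I, P2:S(46) | bus: BusRd
[26] P1: load  L0 | P0:I, P1:M(67), P2:I | bus: none
[27] P2: store L0 := 44 | P0:I, P1:I, P2:M(44) | bus: BusRdX,Flush
[28] P2: store L4 := 83 | P0:I, P1:I, P2:M(83) | bus: none
[29] P2: load  L2 | P0:O(46), P1:I, P2:S(46) | bus: none
[30] P2: store L3 := 87 | P0:I, P1:I, P2:M(87) | bus: BusRdX,Flush

memory[L0] = 67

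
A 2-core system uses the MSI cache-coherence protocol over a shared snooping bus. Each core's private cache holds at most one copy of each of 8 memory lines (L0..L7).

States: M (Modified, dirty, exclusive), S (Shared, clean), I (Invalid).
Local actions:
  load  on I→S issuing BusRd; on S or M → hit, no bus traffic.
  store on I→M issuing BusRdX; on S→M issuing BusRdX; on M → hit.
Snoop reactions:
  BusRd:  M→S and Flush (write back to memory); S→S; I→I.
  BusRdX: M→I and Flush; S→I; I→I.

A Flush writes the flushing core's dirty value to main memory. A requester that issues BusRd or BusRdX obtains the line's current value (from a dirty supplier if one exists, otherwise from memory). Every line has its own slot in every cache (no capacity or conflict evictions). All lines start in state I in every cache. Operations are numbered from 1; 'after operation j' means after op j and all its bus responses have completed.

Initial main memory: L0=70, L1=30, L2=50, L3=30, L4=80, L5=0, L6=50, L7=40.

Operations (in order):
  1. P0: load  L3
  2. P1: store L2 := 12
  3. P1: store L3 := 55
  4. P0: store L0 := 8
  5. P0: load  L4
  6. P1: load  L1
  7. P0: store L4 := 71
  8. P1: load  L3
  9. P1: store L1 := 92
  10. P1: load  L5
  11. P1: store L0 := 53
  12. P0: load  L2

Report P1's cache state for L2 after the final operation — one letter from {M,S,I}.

[1] P0: load  L3 | P0:S(30), P1:I | bus: BusRd
[2] P1: store L2 := 12 | P0:I, P1:M(12) | bus: BusRdX
[3] P1: store L3 := 55 | P0:I, P1:M(55) | bus: BusRdX
[4] P0: store L0 := 8 | P0:M(8), P1:I | bus: BusRdX
[5] P0: load  L4 | P0:S(80), P1:I | bus: BusRd
[6] P1: load  L1 | P0:I, P1:S(30) | bus: BusRd
[7] P0: store L4 := 71 | P0:M(71), P1:I | bus: BusRdX
[8] P1: load  L3 | P0:I, P1:M(55) | bus: none
[9] P1: store L1 := 92 | P0:I, P1:M(92) | bus: BusRdX
[10] P1: load  L5 | P0:I, P1:S(0) | bus: BusRd
[11] P1: store L0 := 53 | P0:I, P1:M(53) | bus: BusRdX,Flush
[12] P0: load  L2 | P0:S(12), P1:S(12) | bus: BusRd,Flush

state = S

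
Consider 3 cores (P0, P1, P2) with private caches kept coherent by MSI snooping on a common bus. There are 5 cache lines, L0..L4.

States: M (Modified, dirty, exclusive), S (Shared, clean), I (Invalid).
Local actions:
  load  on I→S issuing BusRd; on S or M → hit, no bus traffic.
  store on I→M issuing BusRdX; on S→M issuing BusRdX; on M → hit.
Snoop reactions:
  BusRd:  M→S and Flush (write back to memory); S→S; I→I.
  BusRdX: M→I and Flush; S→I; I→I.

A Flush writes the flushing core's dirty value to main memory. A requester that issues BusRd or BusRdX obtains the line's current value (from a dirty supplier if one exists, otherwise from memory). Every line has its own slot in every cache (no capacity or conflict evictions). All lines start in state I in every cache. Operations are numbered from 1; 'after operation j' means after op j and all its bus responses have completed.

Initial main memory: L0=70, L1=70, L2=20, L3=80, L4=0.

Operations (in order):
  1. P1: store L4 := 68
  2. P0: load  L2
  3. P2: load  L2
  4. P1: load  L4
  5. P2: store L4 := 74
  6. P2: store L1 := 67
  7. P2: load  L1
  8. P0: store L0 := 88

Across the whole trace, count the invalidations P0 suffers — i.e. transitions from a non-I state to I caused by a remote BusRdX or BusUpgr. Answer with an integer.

[1] P1: store L4 := 68 | P0:I, P1:M(68), P2:I | bus: BusRdX
[2] P0: load  L2 | P0:S(20), P1:I, P2:I | bus: BusRd
[3] P2: load  L2 | P0:S(20), P1:I, P2:S(20) | bus: BusRd
[4] P1: load  L4 | P0:I, P1:M(68), P2:I | bus: none
[5] P2: store L4 := 74 | P0:I, P1:I, P2:M(74) | bus: BusRdX,Flush
[6] P2: store L1 := 67 | P0:I, P1:I, P2:M(67) | bus: BusRdX
[7] P2: load  L1 | P0:I, P1:I, P2:M(67) | bus: none
[8] P0: store L0 := 88 | P0:M(88), P1:I, P2:I | bus: BusRdX

invalidations = 0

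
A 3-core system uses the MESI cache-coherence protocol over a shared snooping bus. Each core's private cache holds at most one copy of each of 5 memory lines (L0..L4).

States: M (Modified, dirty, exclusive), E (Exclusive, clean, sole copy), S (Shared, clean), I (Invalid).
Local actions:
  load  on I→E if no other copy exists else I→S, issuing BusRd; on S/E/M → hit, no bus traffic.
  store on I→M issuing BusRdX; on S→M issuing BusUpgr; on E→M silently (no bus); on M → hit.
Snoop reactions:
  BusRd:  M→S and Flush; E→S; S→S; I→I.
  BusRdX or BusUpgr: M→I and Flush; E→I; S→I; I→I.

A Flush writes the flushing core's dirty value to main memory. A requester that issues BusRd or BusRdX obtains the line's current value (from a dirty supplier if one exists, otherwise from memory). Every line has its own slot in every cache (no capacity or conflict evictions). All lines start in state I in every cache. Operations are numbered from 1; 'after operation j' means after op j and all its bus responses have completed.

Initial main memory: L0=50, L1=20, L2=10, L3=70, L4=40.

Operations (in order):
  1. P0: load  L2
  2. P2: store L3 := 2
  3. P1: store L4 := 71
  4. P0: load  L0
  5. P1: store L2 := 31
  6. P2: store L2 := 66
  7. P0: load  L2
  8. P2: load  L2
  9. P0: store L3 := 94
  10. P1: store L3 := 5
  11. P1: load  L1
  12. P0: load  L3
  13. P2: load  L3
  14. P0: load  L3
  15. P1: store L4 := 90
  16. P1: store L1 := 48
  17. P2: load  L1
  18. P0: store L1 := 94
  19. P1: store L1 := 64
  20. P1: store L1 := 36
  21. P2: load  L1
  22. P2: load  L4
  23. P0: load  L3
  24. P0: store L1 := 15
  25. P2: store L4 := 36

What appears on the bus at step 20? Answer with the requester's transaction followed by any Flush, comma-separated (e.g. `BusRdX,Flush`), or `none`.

step 1: P0: load  L2  ⟶  EII  (L2)  txn=BusRd  M[L2]=10
step 2: P2: store L3 := 2  ⟶  IIM  (L3)  txn=BusRdX  M[L3]=70
step 3: P1: store L4 := 71  ⟶  IMI  (L4)  txn=BusRdX  M[L4]=40
step 4: P0: load  L0  ⟶  EII  (L0)  txn=BusRd  M[L0]=50
step 5: P1: store L2 := 31  ⟶  IMI  (L2)  txn=BusRdX  M[L2]=10
step 6: P2: store L2 := 66  ⟶  IIM  (L2)  txn=BusRdX+Flush  M[L2]=31
step 7: P0: load  L2  ⟶  SIS  (L2)  txn=BusRd+Flush  M[L2]=66
step 8: P2: load  L2  ⟶  SIS  (L2)  txn=∅  M[L2]=66
step 9: P0: store L3 := 94  ⟶  MII  (L3)  txn=BusRdX+Flush  M[L3]=2
step 10: P1: store L3 := 5  ⟶  IMI  (L3)  txn=BusRdX+Flush  M[L3]=94
step 11: P1: load  L1  ⟶  IEI  (L1)  txn=BusRd  M[L1]=20
step 12: P0: load  L3  ⟶  SSI  (L3)  txn=BusRd+Flush  M[L3]=5
step 13: P2: load  L3  ⟶  SSS  (L3)  txn=BusRd  M[L3]=5
step 14: P0: load  L3  ⟶  SSS  (L3)  txn=∅  M[L3]=5
step 15: P1: store L4 := 90  ⟶  IMI  (L4)  txn=∅  M[L4]=40
step 16: P1: store L1 := 48  ⟶  IMI  (L1)  txn=∅  M[L1]=20
step 17: P2: load  L1  ⟶  ISS  (L1)  txn=BusRd+Flush  M[L1]=48
step 18: P0: store L1 := 94  ⟶  MII  (L1)  txn=BusRdX  M[L1]=48
step 19: P1: store L1 := 64  ⟶  IMI  (L1)  txn=BusRdX+Flush  M[L1]=94
step 20: P1: store L1 := 36  ⟶  IMI  (L1)  txn=∅  M[L1]=94
step 21: P2: load  L1  ⟶  ISS  (L1)  txn=BusRd+Flush  M[L1]=36
step 22: P2: load  L4  ⟶  ISS  (L4)  txn=BusRd+Flush  M[L4]=90
step 23: P0: load  L3  ⟶  SSS  (L3)  txn=∅  M[L3]=5
step 24: P0: store L1 := 15  ⟶  MII  (L1)  txn=BusRdX  M[L1]=36
step 25: P2: store L4 := 36  ⟶  IIM  (L4)  txn=BusUpgr  M[L4]=90

bus = none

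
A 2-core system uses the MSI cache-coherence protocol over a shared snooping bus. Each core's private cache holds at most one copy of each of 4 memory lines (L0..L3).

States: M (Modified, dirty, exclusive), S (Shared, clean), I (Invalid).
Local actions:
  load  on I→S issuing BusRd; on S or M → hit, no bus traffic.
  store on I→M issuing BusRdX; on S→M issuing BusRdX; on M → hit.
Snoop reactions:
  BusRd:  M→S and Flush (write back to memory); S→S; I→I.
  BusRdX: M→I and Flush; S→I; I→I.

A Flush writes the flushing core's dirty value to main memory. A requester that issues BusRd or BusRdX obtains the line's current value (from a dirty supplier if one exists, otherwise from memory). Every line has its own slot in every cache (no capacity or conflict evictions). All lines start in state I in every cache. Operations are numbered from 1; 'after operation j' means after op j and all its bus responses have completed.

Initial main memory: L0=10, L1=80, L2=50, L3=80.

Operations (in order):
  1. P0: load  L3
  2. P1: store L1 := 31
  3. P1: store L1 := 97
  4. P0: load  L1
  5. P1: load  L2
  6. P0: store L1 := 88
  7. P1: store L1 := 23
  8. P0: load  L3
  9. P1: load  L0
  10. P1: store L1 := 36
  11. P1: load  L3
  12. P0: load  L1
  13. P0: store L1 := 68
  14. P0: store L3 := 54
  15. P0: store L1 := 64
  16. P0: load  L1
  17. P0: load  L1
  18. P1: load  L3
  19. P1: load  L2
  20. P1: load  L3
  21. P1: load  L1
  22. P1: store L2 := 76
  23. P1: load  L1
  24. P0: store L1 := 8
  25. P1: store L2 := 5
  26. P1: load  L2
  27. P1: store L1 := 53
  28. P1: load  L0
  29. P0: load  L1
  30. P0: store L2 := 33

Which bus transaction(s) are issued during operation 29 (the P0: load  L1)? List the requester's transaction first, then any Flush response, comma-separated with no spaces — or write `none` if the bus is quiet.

step 1: P0: load  L3  ⟶  SI  (L3)  txn=BusRd  M[L3]=80
step 2: P1: store L1 := 31  ⟶  IM  (L1)  txn=BusRdX  M[L1]=80
step 3: P1: store L1 := 97  ⟶  IM  (L1)  txn=∅  M[L1]=80
step 4: P0: load  L1  ⟶  SS  (L1)  txn=BusRd+Flush  M[L1]=97
step 5: P1: load  L2  ⟶  IS  (L2)  txn=BusRd  M[L2]=50
step 6: P0: store L1 := 88  ⟶  MI  (L1)  txn=BusRdX  M[L1]=97
step 7: P1: store L1 := 23  ⟶  IM  (L1)  txn=BusRdX+Flush  M[L1]=88
step 8: P0: load  L3  ⟶  SI  (L3)  txn=∅  M[L3]=80
step 9: P1: load  L0  ⟶  IS  (L0)  txn=BusRd  M[L0]=10
step 10: P1: store L1 := 36  ⟶  IM  (L1)  txn=∅  M[L1]=88
step 11: P1: load  L3  ⟶  SS  (L3)  txn=BusRd  M[L3]=80
step 12: P0: load  L1  ⟶  SS  (L1)  txn=BusRd+Flush  M[L1]=36
step 13: P0: store L1 := 68  ⟶  MI  (L1)  txn=BusRdX  M[L1]=36
step 14: P0: store L3 := 54  ⟶  MI  (L3)  txn=BusRdX  M[L3]=80
step 15: P0: store L1 := 64  ⟶  MI  (L1)  txn=∅  M[L1]=36
step 16: P0: load  L1  ⟶  MI  (L1)  txn=∅  M[L1]=36
step 17: P0: load  L1  ⟶  MI  (L1)  txn=∅  M[L1]=36
step 18: P1: load  L3  ⟶  SS  (L3)  txn=BusRd+Flush  M[L3]=54
step 19: P1: load  L2  ⟶  IS  (L2)  txn=∅  M[L2]=50
step 20: P1: load  L3  ⟶  SS  (L3)  txn=∅  M[L3]=54
step 21: P1: load  L1  ⟶  SS  (L1)  txn=BusRd+Flush  M[L1]=64
step 22: P1: store L2 := 76  ⟶  IM  (L2)  txn=BusRdX  M[L2]=50
step 23: P1: load  L1  ⟶  SS  (L1)  txn=∅  M[L1]=64
step 24: P0: store L1 := 8  ⟶  MI  (L1)  txn=BusRdX  M[L1]=64
step 25: P1: store L2 := 5  ⟶  IM  (L2)  txn=∅  M[L2]=50
step 26: P1: load  L2  ⟶  IM  (L2)  txn=∅  M[L2]=50
step 27: P1: store L1 := 53  ⟶  IM  (L1)  txn=BusRdX+Flush  M[L1]=8
step 28: P1: load  L0  ⟶  IS  (L0)  txn=∅  M[L0]=10
step 29: P0: load  L1  ⟶  SS  (L1)  txn=BusRd+Flush  M[L1]=53
step 30: P0: store L2 := 33  ⟶  MI  (L2)  txn=BusRdX+Flush  M[L2]=5

bus = BusRd,Flush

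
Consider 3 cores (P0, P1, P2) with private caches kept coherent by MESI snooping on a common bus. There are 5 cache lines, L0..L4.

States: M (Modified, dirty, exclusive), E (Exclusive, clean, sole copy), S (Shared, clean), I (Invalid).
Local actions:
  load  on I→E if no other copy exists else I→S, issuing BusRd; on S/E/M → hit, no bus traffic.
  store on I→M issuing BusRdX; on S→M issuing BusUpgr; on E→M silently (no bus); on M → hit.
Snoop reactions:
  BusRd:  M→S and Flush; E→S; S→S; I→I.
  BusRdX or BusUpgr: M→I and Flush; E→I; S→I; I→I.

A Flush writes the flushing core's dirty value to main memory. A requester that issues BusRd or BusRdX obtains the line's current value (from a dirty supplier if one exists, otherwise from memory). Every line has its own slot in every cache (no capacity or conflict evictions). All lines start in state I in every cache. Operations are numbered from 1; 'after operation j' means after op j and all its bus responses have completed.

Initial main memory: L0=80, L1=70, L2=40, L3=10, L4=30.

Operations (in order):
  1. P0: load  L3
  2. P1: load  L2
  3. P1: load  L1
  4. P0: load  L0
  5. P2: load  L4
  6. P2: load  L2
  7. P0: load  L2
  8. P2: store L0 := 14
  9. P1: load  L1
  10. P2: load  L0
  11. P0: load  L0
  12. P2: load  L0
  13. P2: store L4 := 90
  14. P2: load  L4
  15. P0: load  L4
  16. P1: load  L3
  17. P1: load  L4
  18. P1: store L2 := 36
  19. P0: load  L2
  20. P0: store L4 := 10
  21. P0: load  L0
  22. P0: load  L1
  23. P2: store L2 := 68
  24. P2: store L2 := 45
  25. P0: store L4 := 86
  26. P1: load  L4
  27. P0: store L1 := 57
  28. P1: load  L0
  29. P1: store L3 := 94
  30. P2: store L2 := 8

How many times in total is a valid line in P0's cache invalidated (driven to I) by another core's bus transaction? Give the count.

  op1 P0: load  L3 → E/I/I on L3; bus BusRd; mem=10
  op2 P1: load  L2 → I/E/I on L2; bus BusRd; mem=40
  op3 P1: load  L1 → I/E/I on L1; bus BusRd; mem=70
  op4 P0: load  L0 → E/I/I on L0; bus BusRd; mem=80
  op5 P2: load  L4 → I/I/E on L4; bus BusRd; mem=30
  op6 P2: load  L2 → I/S/S on L2; bus BusRd; mem=40
  op7 P0: load  L2 → S/S/S on L2; bus BusRd; mem=40
  op8 P2: store L0 := 14 → I/I/M on L0; bus BusRdX; mem=80
  op9 P1: load  L1 → I/E/I on L1; bus (none); mem=70
  op10 P2: load  L0 → I/I/M on L0; bus (none); mem=80
  op11 P0: load  L0 → S/I/S on L0; bus BusRd Flush; mem=14
  op12 P2: load  L0 → S/I/S on L0; bus (none); mem=14
  op13 P2: store L4 := 90 → I/I/M on L4; bus (none); mem=30
  op14 P2: load  L4 → I/I/M on L4; bus (none); mem=30
  op15 P0: load  L4 → S/I/S on L4; bus BusRd Flush; mem=90
  op16 P1: load  L3 → S/S/I on L3; bus BusRd; mem=10
  op17 P1: load  L4 → S/S/S on L4; bus BusRd; mem=90
  op18 P1: store L2 := 36 → I/M/I on L2; bus BusUpgr; mem=40
  op19 P0: load  L2 → S/S/I on L2; bus BusRd Flush; mem=36
  op20 P0: store L4 := 10 → M/I/I on L4; bus BusUpgr; mem=90
  op21 P0: load  L0 → S/I/S on L0; bus (none); mem=14
  op22 P0: load  L1 → S/S/I on L1; bus BusRd; mem=70
  op23 P2: store L2 := 68 → I/I/M on L2; bus BusRdX; mem=36
  op24 P2: store L2 := 45 → I/I/M on L2; bus (none); mem=36
  op25 P0: store L4 := 86 → M/I/I on L4; bus (none); mem=90
  op26 P1: load  L4 → S/S/I on L4; bus BusRd Flush; mem=86
  op27 P0: store L1 := 57 → M/I/I on L1; bus BusUpgr; mem=70
  op28 P1: load  L0 → S/S/S on L0; bus BusRd; mem=14
  op29 P1: store L3 := 94 → I/M/I on L3; bus BusUpgr; mem=10
  op30 P2: store L2 := 8 → I/I/M on L2; bus (none); mem=36

invalidations = 4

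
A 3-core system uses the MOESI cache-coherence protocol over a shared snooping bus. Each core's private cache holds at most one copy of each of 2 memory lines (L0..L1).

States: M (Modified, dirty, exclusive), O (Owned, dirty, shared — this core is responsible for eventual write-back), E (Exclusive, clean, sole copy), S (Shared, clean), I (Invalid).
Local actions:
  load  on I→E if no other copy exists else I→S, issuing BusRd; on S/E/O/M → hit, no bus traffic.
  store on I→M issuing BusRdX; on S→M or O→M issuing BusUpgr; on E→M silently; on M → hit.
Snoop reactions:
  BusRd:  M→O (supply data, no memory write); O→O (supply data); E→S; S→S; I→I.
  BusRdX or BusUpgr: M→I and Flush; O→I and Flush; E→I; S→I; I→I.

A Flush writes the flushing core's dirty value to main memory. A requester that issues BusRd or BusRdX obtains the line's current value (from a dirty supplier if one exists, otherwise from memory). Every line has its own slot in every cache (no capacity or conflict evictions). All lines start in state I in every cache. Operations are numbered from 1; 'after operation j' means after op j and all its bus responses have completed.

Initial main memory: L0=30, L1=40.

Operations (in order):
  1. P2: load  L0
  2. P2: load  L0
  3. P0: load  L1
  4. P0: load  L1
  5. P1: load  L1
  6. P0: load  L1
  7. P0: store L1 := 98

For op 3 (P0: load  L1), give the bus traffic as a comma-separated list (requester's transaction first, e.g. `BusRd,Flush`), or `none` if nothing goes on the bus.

bus = BusRd

1. P2: load  L0  bus=[BusRd]  L0: P0=I P1=I P2=E  mem[L0]=30
2. P2: load  L0  bus=[-]  L0: P0=I P1=I P2=E  mem[L0]=30
3. P0: load  L1  bus=[BusRd]  L1: P0=E P1=I P2=I  mem[L1]=40
4. P0: load  L1  bus=[-]  L1: P0=E P1=I P2=I  mem[L1]=40
5. P1: load  L1  bus=[BusRd]  L1: P0=S P1=S P2=I  mem[L1]=40
6. P0: load  L1  bus=[-]  L1: P0=S P1=S P2=I  mem[L1]=40
7. P0: store L1 := 98  bus=[BusUpgr]  L1: P0=M P1=I P2=I  mem[L1]=40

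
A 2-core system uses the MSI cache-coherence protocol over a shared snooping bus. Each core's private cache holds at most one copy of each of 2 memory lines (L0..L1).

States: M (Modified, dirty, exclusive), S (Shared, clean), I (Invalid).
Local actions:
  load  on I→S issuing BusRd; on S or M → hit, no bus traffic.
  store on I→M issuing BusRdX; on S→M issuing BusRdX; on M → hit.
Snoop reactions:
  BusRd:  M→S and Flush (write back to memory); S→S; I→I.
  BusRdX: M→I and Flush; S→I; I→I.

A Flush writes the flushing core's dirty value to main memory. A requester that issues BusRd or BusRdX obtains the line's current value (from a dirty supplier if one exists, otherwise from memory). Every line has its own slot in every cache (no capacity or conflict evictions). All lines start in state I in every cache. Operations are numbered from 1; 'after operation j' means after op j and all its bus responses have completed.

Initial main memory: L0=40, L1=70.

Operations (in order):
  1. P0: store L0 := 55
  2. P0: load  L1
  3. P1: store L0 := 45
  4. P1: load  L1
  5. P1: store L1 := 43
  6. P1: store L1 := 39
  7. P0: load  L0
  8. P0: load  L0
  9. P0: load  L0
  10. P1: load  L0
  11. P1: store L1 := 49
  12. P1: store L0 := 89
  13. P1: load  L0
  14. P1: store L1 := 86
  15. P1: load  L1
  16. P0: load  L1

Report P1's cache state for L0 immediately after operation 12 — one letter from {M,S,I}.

step 1: P0: store L0 := 55  ⟶  MI  (L0)  txn=BusRdX  M[L0]=40
step 2: P0: load  L1  ⟶  SI  (L1)  txn=BusRd  M[L1]=70
step 3: P1: store L0 := 45  ⟶  IM  (L0)  txn=BusRdX+Flush  M[L0]=55
step 4: P1: load  L1  ⟶  SS  (L1)  txn=BusRd  M[L1]=70
step 5: P1: store L1 := 43  ⟶  IM  (L1)  txn=BusRdX  M[L1]=70
step 6: P1: store L1 := 39  ⟶  IM  (L1)  txn=∅  M[L1]=70
step 7: P0: load  L0  ⟶  SS  (L0)  txn=BusRd+Flush  M[L0]=45
step 8: P0: load  L0  ⟶  SS  (L0)  txn=∅  M[L0]=45
step 9: P0: load  L0  ⟶  SS  (L0)  txn=∅  M[L0]=45
step 10: P1: load  L0  ⟶  SS  (L0)  txn=∅  M[L0]=45
step 11: P1: store L1 := 49  ⟶  IM  (L1)  txn=∅  M[L1]=70
step 12: P1: store L0 := 89  ⟶  IM  (L0)  txn=BusRdX  M[L0]=45
step 13: P1: load  L0  ⟶  IM  (L0)  txn=∅  M[L0]=45
step 14: P1: store L1 := 86  ⟶  IM  (L1)  txn=∅  M[L1]=70
step 15: P1: load  L1  ⟶  IM  (L1)  txn=∅  M[L1]=70
step 16: P0: load  L1  ⟶  SS  (L1)  txn=BusRd+Flush  M[L1]=86

state = M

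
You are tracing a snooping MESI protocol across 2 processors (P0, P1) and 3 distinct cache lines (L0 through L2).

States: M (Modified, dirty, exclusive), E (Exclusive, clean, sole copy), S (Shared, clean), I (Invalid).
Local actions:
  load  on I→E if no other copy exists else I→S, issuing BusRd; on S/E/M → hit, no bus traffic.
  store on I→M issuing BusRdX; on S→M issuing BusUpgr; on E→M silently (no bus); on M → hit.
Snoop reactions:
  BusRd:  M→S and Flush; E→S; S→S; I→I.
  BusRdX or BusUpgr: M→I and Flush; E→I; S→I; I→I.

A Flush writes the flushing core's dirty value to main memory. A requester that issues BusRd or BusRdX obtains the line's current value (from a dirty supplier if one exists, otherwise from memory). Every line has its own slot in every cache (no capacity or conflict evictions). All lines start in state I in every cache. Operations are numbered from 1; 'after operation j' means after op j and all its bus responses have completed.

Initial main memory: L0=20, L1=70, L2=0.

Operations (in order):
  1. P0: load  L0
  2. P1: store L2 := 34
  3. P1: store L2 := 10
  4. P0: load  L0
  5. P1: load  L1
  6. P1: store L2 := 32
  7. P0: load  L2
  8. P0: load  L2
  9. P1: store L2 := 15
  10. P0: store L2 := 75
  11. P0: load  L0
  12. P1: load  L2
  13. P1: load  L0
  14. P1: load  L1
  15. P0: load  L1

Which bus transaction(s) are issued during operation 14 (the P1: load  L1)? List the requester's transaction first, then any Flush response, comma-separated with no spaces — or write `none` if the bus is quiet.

bus = none

step 1: P0: load  L0  ⟶  EI  (L0)  txn=BusRd  M[L0]=20
step 2: P1: store L2 := 34  ⟶  IM  (L2)  txn=BusRdX  M[L2]=0
step 3: P1: store L2 := 10  ⟶  IM  (L2)  txn=∅  M[L2]=0
step 4: P0: load  L0  ⟶  EI  (L0)  txn=∅  M[L0]=20
step 5: P1: load  L1  ⟶  IE  (L1)  txn=BusRd  M[L1]=70
step 6: P1: store L2 := 32  ⟶  IM  (L2)  txn=∅  M[L2]=0
step 7: P0: load  L2  ⟶  SS  (L2)  txn=BusRd+Flush  M[L2]=32
step 8: P0: load  L2  ⟶  SS  (L2)  txn=∅  M[L2]=32
step 9: P1: store L2 := 15  ⟶  IM  (L2)  txn=BusUpgr  M[L2]=32
step 10: P0: store L2 := 75  ⟶  MI  (L2)  txn=BusRdX+Flush  M[L2]=15
step 11: P0: load  L0  ⟶  EI  (L0)  txn=∅  M[L0]=20
step 12: P1: load  L2  ⟶  SS  (L2)  txn=BusRd+Flush  M[L2]=75
step 13: P1: load  L0  ⟶  SS  (L0)  txn=BusRd  M[L0]=20
step 14: P1: load  L1  ⟶  IE  (L1)  txn=∅  M[L1]=70
step 15: P0: load  L1  ⟶  SS  (L1)  txn=BusRd  M[L1]=70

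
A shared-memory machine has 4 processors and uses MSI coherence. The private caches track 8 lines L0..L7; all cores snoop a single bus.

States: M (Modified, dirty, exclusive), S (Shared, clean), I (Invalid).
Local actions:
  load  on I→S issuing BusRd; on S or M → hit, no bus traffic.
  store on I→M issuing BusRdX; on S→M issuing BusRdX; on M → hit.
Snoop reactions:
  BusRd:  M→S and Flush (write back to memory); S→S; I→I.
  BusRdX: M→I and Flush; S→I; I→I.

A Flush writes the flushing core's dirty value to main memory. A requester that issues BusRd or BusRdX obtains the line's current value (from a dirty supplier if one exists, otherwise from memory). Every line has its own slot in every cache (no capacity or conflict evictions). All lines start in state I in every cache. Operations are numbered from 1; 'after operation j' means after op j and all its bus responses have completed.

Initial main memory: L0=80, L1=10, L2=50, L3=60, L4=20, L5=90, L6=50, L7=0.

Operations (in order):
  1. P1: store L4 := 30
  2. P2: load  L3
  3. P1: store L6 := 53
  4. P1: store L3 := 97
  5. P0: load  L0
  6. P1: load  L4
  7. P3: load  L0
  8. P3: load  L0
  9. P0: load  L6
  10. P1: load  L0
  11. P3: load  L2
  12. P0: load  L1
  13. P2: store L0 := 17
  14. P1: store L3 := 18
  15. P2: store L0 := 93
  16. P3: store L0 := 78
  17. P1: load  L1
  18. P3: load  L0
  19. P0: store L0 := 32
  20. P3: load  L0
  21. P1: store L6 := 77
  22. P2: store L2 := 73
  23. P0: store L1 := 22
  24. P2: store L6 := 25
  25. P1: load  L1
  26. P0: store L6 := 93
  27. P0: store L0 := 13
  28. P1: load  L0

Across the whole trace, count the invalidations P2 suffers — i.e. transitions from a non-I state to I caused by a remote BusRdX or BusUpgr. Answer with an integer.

  op1 P1: store L4 := 30 → I/M/I/I on L4; bus BusRdX; mem=20
  op2 P2: load  L3 → I/I/S/I on L3; bus BusRd; mem=60
  op3 P1: store L6 := 53 → I/M/I/I on L6; bus BusRdX; mem=50
  op4 P1: store L3 := 97 → I/M/I/I on L3; bus BusRdX; mem=60
  op5 P0: load  L0 → S/I/I/I on L0; bus BusRd; mem=80
  op6 P1: load  L4 → I/M/I/I on L4; bus (none); mem=20
  op7 P3: load  L0 → S/I/I/S on L0; bus BusRd; mem=80
  op8 P3: load  L0 → S/I/I/S on L0; bus (none); mem=80
  op9 P0: load  L6 → S/S/I/I on L6; bus BusRd Flush; mem=53
  op10 P1: load  L0 → S/S/I/S on L0; bus BusRd; mem=80
  op11 P3: load  L2 → I/I/I/S on L2; bus BusRd; mem=50
  op12 P0: load  L1 → S/I/I/I on L1; bus BusRd; mem=10
  op13 P2: store L0 := 17 → I/I/M/I on L0; bus BusRdX; mem=80
  op14 P1: store L3 := 18 → I/M/I/I on L3; bus (none); mem=60
  op15 P2: store L0 := 93 → I/I/M/I on L0; bus (none); mem=80
  op16 P3: store L0 := 78 → I/I/I/M on L0; bus BusRdX Flush; mem=93
  op17 P1: load  L1 → S/S/I/I on L1; bus BusRd; mem=10
  op18 P3: load  L0 → I/I/I/M on L0; bus (none); mem=93
  op19 P0: store L0 := 32 → M/I/I/I on L0; bus BusRdX Flush; mem=78
  op20 P3: load  L0 → S/I/I/S on L0; bus BusRd Flush; mem=32
  op21 P1: store L6 := 77 → I/M/I/I on L6; bus BusRdX; mem=53
  op22 P2: store L2 := 73 → I/I/M/I on L2; bus BusRdX; mem=50
  op23 P0: store L1 := 22 → M/I/I/I on L1; bus BusRdX; mem=10
  op24 P2: store L6 := 25 → I/I/M/I on L6; bus BusRdX Flush; mem=77
  op25 P1: load  L1 → S/S/I/I on L1; bus BusRd Flush; mem=22
  op26 P0: store L6 := 93 → M/I/I/I on L6; bus BusRdX Flush; mem=25
  op27 P0: store L0 := 13 → M/I/I/I on L0; bus BusRdX; mem=32
  op28 P1: load  L0 → S/S/I/I on L0; bus BusRd Flush; mem=13

invalidations = 3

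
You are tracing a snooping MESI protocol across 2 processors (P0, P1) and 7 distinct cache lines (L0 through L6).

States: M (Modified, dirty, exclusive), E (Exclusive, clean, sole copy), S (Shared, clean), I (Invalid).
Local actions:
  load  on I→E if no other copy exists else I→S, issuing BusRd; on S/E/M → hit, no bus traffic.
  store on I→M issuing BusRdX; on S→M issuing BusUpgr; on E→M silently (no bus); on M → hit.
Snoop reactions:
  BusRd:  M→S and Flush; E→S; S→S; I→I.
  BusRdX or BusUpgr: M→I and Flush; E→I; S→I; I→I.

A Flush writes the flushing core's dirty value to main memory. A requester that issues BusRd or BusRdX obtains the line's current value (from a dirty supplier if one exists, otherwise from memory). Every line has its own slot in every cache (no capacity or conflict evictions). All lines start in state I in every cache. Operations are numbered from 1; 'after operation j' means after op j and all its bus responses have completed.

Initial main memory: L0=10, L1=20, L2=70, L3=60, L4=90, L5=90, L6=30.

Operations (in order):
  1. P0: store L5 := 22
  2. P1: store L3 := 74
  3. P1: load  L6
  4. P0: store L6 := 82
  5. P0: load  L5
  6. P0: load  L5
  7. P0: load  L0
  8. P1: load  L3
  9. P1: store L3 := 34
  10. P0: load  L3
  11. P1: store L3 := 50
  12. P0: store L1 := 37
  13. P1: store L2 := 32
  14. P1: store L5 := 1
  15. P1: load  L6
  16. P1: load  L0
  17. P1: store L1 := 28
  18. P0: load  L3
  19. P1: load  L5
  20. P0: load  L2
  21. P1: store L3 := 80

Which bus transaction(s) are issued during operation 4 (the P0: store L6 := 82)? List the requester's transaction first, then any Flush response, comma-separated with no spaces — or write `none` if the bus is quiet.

1. P0: store L5 := 22  bus=[BusRdX]  L5: P0=M P1=I  mem[L5]=90
2. P1: store L3 := 74  bus=[BusRdX]  L3: P0=I P1=M  mem[L3]=60
3. P1: load  L6  bus=[BusRd]  L6: P0=I P1=E  mem[L6]=30
4. P0: store L6 := 82  bus=[BusRdX]  L6: P0=M P1=I  mem[L6]=30
5. P0: load  L5  bus=[-]  L5: P0=M P1=I  mem[L5]=90
6. P0: load  L5  bus=[-]  L5: P0=M P1=I  mem[L5]=90
7. P0: load  L0  bus=[BusRd]  L0: P0=E P1=I  mem[L0]=10
8. P1: load  L3  bus=[-]  L3: P0=I P1=M  mem[L3]=60
9. P1: store L3 := 34  bus=[-]  L3: P0=I P1=M  mem[L3]=60
10. P0: load  L3  bus=[BusRd,Flush]  L3: P0=S P1=S  mem[L3]=34
11. P1: store L3 := 50  bus=[BusUpgr]  L3: P0=I P1=M  mem[L3]=34
12. P0: store L1 := 37  bus=[BusRdX]  L1: P0=M P1=I  mem[L1]=20
13. P1: store L2 := 32  bus=[BusRdX]  L2: P0=I P1=M  mem[L2]=70
14. P1: store L5 := 1  bus=[BusRdX,Flush]  L5: P0=I P1=M  mem[L5]=22
15. P1: load  L6  bus=[BusRd,Flush]  L6: P0=S P1=S  mem[L6]=82
16. P1: load  L0  bus=[BusRd]  L0: P0=S P1=S  mem[L0]=10
17. P1: store L1 := 28  bus=[BusRdX,Flush]  L1: P0=I P1=M  mem[L1]=37
18. P0: load  L3  bus=[BusRd,Flush]  L3: P0=S P1=S  mem[L3]=50
19. P1: load  L5  bus=[-]  L5: P0=I P1=M  mem[L5]=22
20. P0: load  L2  bus=[BusRd,Flush]  L2: P0=S P1=S  mem[L2]=32
21. P1: store L3 := 80  bus=[BusUpgr]  L3: P0=I P1=M  mem[L3]=50

bus = BusRdX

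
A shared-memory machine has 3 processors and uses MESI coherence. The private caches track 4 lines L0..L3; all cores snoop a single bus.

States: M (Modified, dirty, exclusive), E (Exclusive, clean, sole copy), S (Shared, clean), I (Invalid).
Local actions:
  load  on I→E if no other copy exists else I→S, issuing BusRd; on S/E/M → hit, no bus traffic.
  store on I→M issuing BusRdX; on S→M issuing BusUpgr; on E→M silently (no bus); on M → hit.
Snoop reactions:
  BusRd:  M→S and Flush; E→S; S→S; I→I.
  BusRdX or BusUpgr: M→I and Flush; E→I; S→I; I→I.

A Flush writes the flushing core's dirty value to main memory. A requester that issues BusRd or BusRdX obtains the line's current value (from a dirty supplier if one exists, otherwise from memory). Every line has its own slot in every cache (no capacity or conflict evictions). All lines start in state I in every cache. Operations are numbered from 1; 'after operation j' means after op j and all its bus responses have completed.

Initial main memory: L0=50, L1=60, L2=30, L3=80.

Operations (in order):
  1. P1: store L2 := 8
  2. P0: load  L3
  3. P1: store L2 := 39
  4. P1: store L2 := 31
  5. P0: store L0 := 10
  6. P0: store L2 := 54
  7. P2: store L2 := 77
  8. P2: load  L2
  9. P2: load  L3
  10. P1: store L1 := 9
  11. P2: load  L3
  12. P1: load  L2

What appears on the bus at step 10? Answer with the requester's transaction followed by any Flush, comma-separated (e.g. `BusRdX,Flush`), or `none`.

step 1: P1: store L2 := 8  ⟶  IMI  (L2)  txn=BusRdX  M[L2]=30
step 2: P0: load  L3  ⟶  EII  (L3)  txn=BusRd  M[L3]=80
step 3: P1: store L2 := 39  ⟶  IMI  (L2)  txn=∅  M[L2]=30
step 4: P1: store L2 := 31  ⟶  IMI  (L2)  txn=∅  M[L2]=30
step 5: P0: store L0 := 10  ⟶  MII  (L0)  txn=BusRdX  M[L0]=50
step 6: P0: store L2 := 54  ⟶  MII  (L2)  txn=BusRdX+Flush  M[L2]=31
step 7: P2: store L2 := 77  ⟶  IIM  (L2)  txn=BusRdX+Flush  M[L2]=54
step 8: P2: load  L2  ⟶  IIM  (L2)  txn=∅  M[L2]=54
step 9: P2: load  L3  ⟶  SIS  (L3)  txn=BusRd  M[L3]=80
step 10: P1: store L1 := 9  ⟶  IMI  (L1)  txn=BusRdX  M[L1]=60
step 11: P2: load  L3  ⟶  SIS  (L3)  txn=∅  M[L3]=80
step 12: P1: load  L2  ⟶  ISS  (L2)  txn=BusRd+Flush  M[L2]=77

bus = BusRdX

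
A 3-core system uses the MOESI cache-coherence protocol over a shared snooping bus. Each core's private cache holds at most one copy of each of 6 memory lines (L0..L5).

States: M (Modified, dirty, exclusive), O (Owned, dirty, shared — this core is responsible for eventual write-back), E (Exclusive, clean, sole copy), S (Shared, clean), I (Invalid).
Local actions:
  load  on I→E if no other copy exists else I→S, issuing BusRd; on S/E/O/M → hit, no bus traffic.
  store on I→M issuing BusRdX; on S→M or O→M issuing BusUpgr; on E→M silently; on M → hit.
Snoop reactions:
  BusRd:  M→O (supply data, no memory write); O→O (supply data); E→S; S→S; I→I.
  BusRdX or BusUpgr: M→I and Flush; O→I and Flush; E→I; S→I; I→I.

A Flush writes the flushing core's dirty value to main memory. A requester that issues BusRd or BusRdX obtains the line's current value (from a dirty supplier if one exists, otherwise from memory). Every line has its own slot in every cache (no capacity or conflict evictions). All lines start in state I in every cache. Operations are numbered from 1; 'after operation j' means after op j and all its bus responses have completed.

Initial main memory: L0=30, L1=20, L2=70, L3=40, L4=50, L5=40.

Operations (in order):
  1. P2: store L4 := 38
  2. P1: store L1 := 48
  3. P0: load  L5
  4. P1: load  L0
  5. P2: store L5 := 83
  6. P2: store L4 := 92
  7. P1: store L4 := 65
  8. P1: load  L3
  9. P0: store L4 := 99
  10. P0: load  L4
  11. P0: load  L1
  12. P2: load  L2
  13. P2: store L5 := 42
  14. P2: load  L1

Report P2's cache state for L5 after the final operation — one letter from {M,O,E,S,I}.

state = M

1. P2: store L4 := 38  bus=[BusRdX]  L4: P0=I P1=I P2=M  mem[L4]=50
2. P1: store L1 := 48  bus=[BusRdX]  L1: P0=I P1=M P2=I  mem[L1]=20
3. P0: load  L5  bus=[BusRd]  L5: P0=E P1=I P2=I  mem[L5]=40
4. P1: load  L0  bus=[BusRd]  L0: P0=I P1=E P2=I  mem[L0]=30
5. P2: store L5 := 83  bus=[BusRdX]  L5: P0=I P1=I P2=M  mem[L5]=40
6. P2: store L4 := 92  bus=[-]  L4: P0=I P1=I P2=M  mem[L4]=50
7. P1: store L4 := 65  bus=[BusRdX,Flush]  L4: P0=I P1=M P2=I  mem[L4]=92
8. P1: load  L3  bus=[BusRd]  L3: P0=I P1=E P2=I  mem[L3]=40
9. P0: store L4 := 99  bus=[BusRdX,Flush]  L4: P0=M P1=I P2=I  mem[L4]=65
10. P0: load  L4  bus=[-]  L4: P0=M P1=I P2=I  mem[L4]=65
11. P0: load  L1  bus=[BusRd]  L1: P0=S P1=O P2=I  mem[L1]=20
12. P2: load  L2  bus=[BusRd]  L2: P0=I P1=I P2=E  mem[L2]=70
13. P2: store L5 := 42  bus=[-]  L5: P0=I P1=I P2=M  mem[L5]=40
14. P2: load  L1  bus=[BusRd]  L1: P0=S P1=O P2=S  mem[L1]=20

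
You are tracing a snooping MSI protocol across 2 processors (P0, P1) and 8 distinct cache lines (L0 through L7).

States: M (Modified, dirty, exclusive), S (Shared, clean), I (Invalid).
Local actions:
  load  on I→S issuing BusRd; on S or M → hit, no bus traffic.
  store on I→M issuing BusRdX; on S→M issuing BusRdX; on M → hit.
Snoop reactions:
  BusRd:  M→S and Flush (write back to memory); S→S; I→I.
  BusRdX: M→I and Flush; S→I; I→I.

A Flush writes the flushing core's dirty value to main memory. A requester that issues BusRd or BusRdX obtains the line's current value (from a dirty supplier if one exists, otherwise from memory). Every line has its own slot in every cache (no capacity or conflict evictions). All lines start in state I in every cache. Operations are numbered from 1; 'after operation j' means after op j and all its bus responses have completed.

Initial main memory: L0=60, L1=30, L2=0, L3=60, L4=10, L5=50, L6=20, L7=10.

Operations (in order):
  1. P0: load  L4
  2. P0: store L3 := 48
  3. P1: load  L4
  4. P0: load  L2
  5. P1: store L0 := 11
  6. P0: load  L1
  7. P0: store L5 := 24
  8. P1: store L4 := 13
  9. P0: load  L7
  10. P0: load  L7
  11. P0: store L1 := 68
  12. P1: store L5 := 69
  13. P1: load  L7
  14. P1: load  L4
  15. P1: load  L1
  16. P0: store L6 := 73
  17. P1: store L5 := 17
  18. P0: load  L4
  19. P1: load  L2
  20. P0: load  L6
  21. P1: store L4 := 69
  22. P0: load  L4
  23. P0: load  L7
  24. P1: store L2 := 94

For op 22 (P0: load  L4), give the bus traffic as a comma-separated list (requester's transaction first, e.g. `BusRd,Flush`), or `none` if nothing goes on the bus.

bus = BusRd,Flush

1. P0: load  L4  bus=[BusRd]  L4: P0=S P1=I  mem[L4]=10
2. P0: store L3 := 48  bus=[BusRdX]  L3: P0=M P1=I  mem[L3]=60
3. P1: load  L4  bus=[BusRd]  L4: P0=S P1=S  mem[L4]=10
4. P0: load  L2  bus=[BusRd]  L2: P0=S P1=I  mem[L2]=0
5. P1: store L0 := 11  bus=[BusRdX]  L0: P0=I P1=M  mem[L0]=60
6. P0: load  L1  bus=[BusRd]  L1: P0=S P1=I  mem[L1]=30
7. P0: store L5 := 24  bus=[BusRdX]  L5: P0=M P1=I  mem[L5]=50
8. P1: store L4 := 13  bus=[BusRdX]  L4: P0=I P1=M  mem[L4]=10
9. P0: load  L7  bus=[BusRd]  L7: P0=S P1=I  mem[L7]=10
10. P0: load  L7  bus=[-]  L7: P0=S P1=I  mem[L7]=10
11. P0: store L1 := 68  bus=[BusRdX]  L1: P0=M P1=I  mem[L1]=30
12. P1: store L5 := 69  bus=[BusRdX,Flush]  L5: P0=I P1=M  mem[L5]=24
13. P1: load  L7  bus=[BusRd]  L7: P0=S P1=S  mem[L7]=10
14. P1: load  L4  bus=[-]  L4: P0=I P1=M  mem[L4]=10
15. P1: load  L1  bus=[BusRd,Flush]  L1: P0=S P1=S  mem[L1]=68
16. P0: store L6 := 73  bus=[BusRdX]  L6: P0=M P1=I  mem[L6]=20
17. P1: store L5 := 17  bus=[-]  L5: P0=I P1=M  mem[L5]=24
18. P0: load  L4  bus=[BusRd,Flush]  L4: P0=S P1=S  mem[L4]=13
19. P1: load  L2  bus=[BusRd]  L2: P0=S P1=S  mem[L2]=0
20. P0: load  L6  bus=[-]  L6: P0=M P1=I  mem[L6]=20
21. P1: store L4 := 69  bus=[BusRdX]  L4: P0=I P1=M  mem[L4]=13
22. P0: load  L4  bus=[BusRd,Flush]  L4: P0=S P1=S  mem[L4]=69
23. P0: load  L7  bus=[-]  L7: P0=S P1=S  mem[L7]=10
24. P1: store L2 := 94  bus=[BusRdX]  L2: P0=I P1=M  mem[L2]=0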